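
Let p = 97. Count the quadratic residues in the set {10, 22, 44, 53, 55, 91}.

(10/97) = -1 → non-residue.
(22/97) = +1 → QR.
(44/97) = +1 → QR.
(53/97) = +1 → QR.
(55/97) = -1 → non-residue.
(91/97) = +1 → QR.
Total quadratic residues among the 6: 4.

4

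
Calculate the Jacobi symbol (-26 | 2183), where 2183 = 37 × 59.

-1

First reduce: -26 ≡ 2157 (mod 2183).
Reciprocity: 2157 ≡ 1 and 2183 ≡ 3 (mod 4), so (2157/2183) = +(2183/2157).
Reduce top mod 2157: now compute (26/2157).
Pull out 2: since 2157 ≡ 5 (mod 8), (2/2157) = -1.
Reciprocity: 13 ≡ 1 and 2157 ≡ 1 (mod 4), so (13/2157) = +(2157/13).
Reduce top mod 13: now compute (12/13).
Pull out 2^2: since 13 ≡ 5 (mod 8), (2/13) = -1, so (2/13)^2 = +1.
Reciprocity: 3 ≡ 3 and 13 ≡ 1 (mod 4), so (3/13) = +(13/3).
Reduce top mod 3: now compute (1/3).
Reached (1/3) = 1. Collecting the sign flips along the way, the symbol is -1.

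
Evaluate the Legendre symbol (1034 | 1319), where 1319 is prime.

-1

Pull out 2: since 1319 ≡ 7 (mod 8), (2/1319) = +1.
Reciprocity: 517 ≡ 1 and 1319 ≡ 3 (mod 4), so (517/1319) = +(1319/517).
Reduce top mod 517: now compute (285/517).
Reciprocity: 285 ≡ 1 and 517 ≡ 1 (mod 4), so (285/517) = +(517/285).
Reduce top mod 285: now compute (232/285).
Pull out 2^3: since 285 ≡ 5 (mod 8), (2/285) = -1, so (2/285)^3 = -1.
Reciprocity: 29 ≡ 1 and 285 ≡ 1 (mod 4), so (29/285) = +(285/29).
Reduce top mod 29: now compute (24/29).
Pull out 2^3: since 29 ≡ 5 (mod 8), (2/29) = -1, so (2/29)^3 = -1.
Reciprocity: 3 ≡ 3 and 29 ≡ 1 (mod 4), so (3/29) = +(29/3).
Reduce top mod 3: now compute (2/3).
Pull out 2: since 3 ≡ 3 (mod 8), (2/3) = -1.
Reached (1/3) = 1. Collecting the sign flips along the way, the symbol is -1.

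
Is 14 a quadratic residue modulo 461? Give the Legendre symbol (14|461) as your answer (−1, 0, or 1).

1

Euler's criterion: (14/461) ≡ 14^230 (mod 461).
14^2 ≡ 196 (mod 461)
14^4 ≡ 153 (mod 461)
14^8 ≡ 359 (mod 461)
14^16 ≡ 262 (mod 461)
14^32 ≡ 416 (mod 461)
14^64 ≡ 181 (mod 461)
14^128 ≡ 30 (mod 461)
14^230 = 14^(128+64+32+4+2) ≡ 1 (mod 461).
Result is 1, so (14/461) = 1.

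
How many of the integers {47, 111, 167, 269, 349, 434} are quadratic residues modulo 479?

2

(47/479) = -1 → non-residue.
(111/479) = -1 → non-residue.
(167/479) = +1 → QR.
(269/479) = -1 → non-residue.
(349/479) = +1 → QR.
(434/479) = -1 → non-residue.
Total quadratic residues among the 6: 2.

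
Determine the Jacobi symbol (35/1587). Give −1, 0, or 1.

Reciprocity: 35 ≡ 3 and 1587 ≡ 3 (mod 4), so (35/1587) = −(1587/35).
Reduce top mod 35: now compute (12/35).
Pull out 2^2: since 35 ≡ 3 (mod 8), (2/35) = -1, so (2/35)^2 = +1.
Reciprocity: 3 ≡ 3 and 35 ≡ 3 (mod 4), so (3/35) = −(35/3).
Reduce top mod 3: now compute (2/3).
Pull out 2: since 3 ≡ 3 (mod 8), (2/3) = -1.
Reached (1/3) = 1. Collecting the sign flips along the way, the symbol is -1.

-1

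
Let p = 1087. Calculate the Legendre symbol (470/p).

Pull out 2: since 1087 ≡ 7 (mod 8), (2/1087) = +1.
Reciprocity: 235 ≡ 3 and 1087 ≡ 3 (mod 4), so (235/1087) = −(1087/235).
Reduce top mod 235: now compute (147/235).
Reciprocity: 147 ≡ 3 and 235 ≡ 3 (mod 4), so (147/235) = −(235/147).
Reduce top mod 147: now compute (88/147).
Pull out 2^3: since 147 ≡ 3 (mod 8), (2/147) = -1, so (2/147)^3 = -1.
Reciprocity: 11 ≡ 3 and 147 ≡ 3 (mod 4), so (11/147) = −(147/11).
Reduce top mod 11: now compute (4/11).
Pull out 2^2: since 11 ≡ 3 (mod 8), (2/11) = -1, so (2/11)^2 = +1.
Reached (1/11) = 1. Collecting the sign flips along the way, the symbol is +1.

1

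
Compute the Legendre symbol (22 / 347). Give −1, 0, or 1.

Pull out 2: since 347 ≡ 3 (mod 8), (2/347) = -1.
Reciprocity: 11 ≡ 3 and 347 ≡ 3 (mod 4), so (11/347) = −(347/11).
Reduce top mod 11: now compute (6/11).
Pull out 2: since 11 ≡ 3 (mod 8), (2/11) = -1.
Reciprocity: 3 ≡ 3 and 11 ≡ 3 (mod 4), so (3/11) = −(11/3).
Reduce top mod 3: now compute (2/3).
Pull out 2: since 3 ≡ 3 (mod 8), (2/3) = -1.
Reached (1/3) = 1. Collecting the sign flips along the way, the symbol is -1.

-1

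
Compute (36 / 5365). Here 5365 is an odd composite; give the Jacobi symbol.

1

Pull out 2^2: since 5365 ≡ 5 (mod 8), (2/5365) = -1, so (2/5365)^2 = +1.
Reciprocity: 9 ≡ 1 and 5365 ≡ 1 (mod 4), so (9/5365) = +(5365/9).
Reduce top mod 9: now compute (1/9).
Reached (1/9) = 1. Collecting the sign flips along the way, the symbol is +1.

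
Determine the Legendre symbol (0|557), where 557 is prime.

0

Top reduces to 0: gcd > 1, so the symbol is 0.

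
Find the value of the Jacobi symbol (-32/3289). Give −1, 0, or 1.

1

First reduce: -32 ≡ 3257 (mod 3289).
Reciprocity: 3257 ≡ 1 and 3289 ≡ 1 (mod 4), so (3257/3289) = +(3289/3257).
Reduce top mod 3257: now compute (32/3257).
Pull out 2^5: since 3257 ≡ 1 (mod 8), (2/3257) = +1, so (2/3257)^5 = +1.
Reached (1/3257) = 1. Collecting the sign flips along the way, the symbol is +1.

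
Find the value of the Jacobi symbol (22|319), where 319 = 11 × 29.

Pull out 2: since 319 ≡ 7 (mod 8), (2/319) = +1.
Reciprocity: 11 ≡ 3 and 319 ≡ 3 (mod 4), so (11/319) = −(319/11).
Reduce top mod 11: now compute (0/11).
Top reduces to 0: gcd > 1, so the symbol is 0.

0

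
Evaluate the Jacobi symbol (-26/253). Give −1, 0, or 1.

1

First reduce: -26 ≡ 227 (mod 253).
Reciprocity: 227 ≡ 3 and 253 ≡ 1 (mod 4), so (227/253) = +(253/227).
Reduce top mod 227: now compute (26/227).
Pull out 2: since 227 ≡ 3 (mod 8), (2/227) = -1.
Reciprocity: 13 ≡ 1 and 227 ≡ 3 (mod 4), so (13/227) = +(227/13).
Reduce top mod 13: now compute (6/13).
Pull out 2: since 13 ≡ 5 (mod 8), (2/13) = -1.
Reciprocity: 3 ≡ 3 and 13 ≡ 1 (mod 4), so (3/13) = +(13/3).
Reduce top mod 3: now compute (1/3).
Reached (1/3) = 1. Collecting the sign flips along the way, the symbol is +1.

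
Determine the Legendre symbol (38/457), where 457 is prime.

Euler's criterion: (38/457) ≡ 38^228 (mod 457).
38^2 ≡ 73 (mod 457)
38^4 ≡ 302 (mod 457)
38^8 ≡ 261 (mod 457)
38^16 ≡ 28 (mod 457)
38^32 ≡ 327 (mod 457)
38^64 ≡ 448 (mod 457)
38^128 ≡ 81 (mod 457)
38^228 = 38^(128+64+32+4) ≡ 1 (mod 457).
Result is 1, so (38/457) = 1.

1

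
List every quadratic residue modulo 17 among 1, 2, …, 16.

Square k = 1,…,8 (k and 17−k give the same square):
1²=1, 2²=4, 3²=9, 4²=16, 5²≡8, 6²≡2, 7²≡15, 8²≡13 (mod 17).
So the quadratic residues mod 17 are {1, 2, 4, 8, 9, 13, 15, 16}.

1,2,4,8,9,13,15,16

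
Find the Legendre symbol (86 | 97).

Euler's criterion: (86/97) ≡ 86^48 (mod 97).
86^2 ≡ 24 (mod 97)
86^4 ≡ 91 (mod 97)
86^8 ≡ 36 (mod 97)
86^16 ≡ 35 (mod 97)
86^32 ≡ 61 (mod 97)
86^48 = 86^(32+16) ≡ 1 (mod 97).
Result is 1, so (86/97) = 1.

1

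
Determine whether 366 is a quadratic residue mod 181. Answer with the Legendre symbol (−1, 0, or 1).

1

First reduce: 366 ≡ 4 (mod 181).
Pull out 2^2: since 181 ≡ 5 (mod 8), (2/181) = -1, so (2/181)^2 = +1.
Reached (1/181) = 1. Collecting the sign flips along the way, the symbol is +1.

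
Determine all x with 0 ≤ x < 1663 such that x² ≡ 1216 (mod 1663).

399, 1264

Since 1663 ≡ 3 (mod 4), a square root of 1216 is 1216^((1663+1)/4) = 1216^416 mod 1663.
Repeated squaring: 1216^2≡249, 1216^4≡470, 1216^8≡1384, 1216^16≡1343, 1216^32≡957, 1216^64≡1199, 1216^128≡769, 1216^256≡996 (mod 1663).
1216^416 = 1216^(256+128+32) ≡ 399 (mod 1663).
Check: 399² = 159201 ≡ 1216 (mod 1663). The two roots are 399 and 1264.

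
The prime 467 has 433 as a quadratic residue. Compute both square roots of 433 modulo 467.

Since 467 ≡ 3 (mod 4), a square root of 433 is 433^((467+1)/4) = 433^117 mod 467.
Repeated squaring: 433^2≡222, 433^4≡249, 433^8≡357, 433^16≡425, 433^32≡363, 433^64≡75 (mod 467).
433^117 = 433^(64+32+16+4+1) ≡ 30 (mod 467).
Check: 30² = 900 ≡ 433 (mod 467). The two roots are 30 and 437.

30, 437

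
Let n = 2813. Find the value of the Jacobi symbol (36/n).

1

Pull out 2^2: since 2813 ≡ 5 (mod 8), (2/2813) = -1, so (2/2813)^2 = +1.
Reciprocity: 9 ≡ 1 and 2813 ≡ 1 (mod 4), so (9/2813) = +(2813/9).
Reduce top mod 9: now compute (5/9).
Reciprocity: 5 ≡ 1 and 9 ≡ 1 (mod 4), so (5/9) = +(9/5).
Reduce top mod 5: now compute (4/5).
Pull out 2^2: since 5 ≡ 5 (mod 8), (2/5) = -1, so (2/5)^2 = +1.
Reached (1/5) = 1. Collecting the sign flips along the way, the symbol is +1.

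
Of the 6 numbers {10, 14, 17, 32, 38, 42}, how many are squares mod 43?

4

(10/43) = +1 → QR.
(14/43) = +1 → QR.
(17/43) = +1 → QR.
(32/43) = -1 → non-residue.
(38/43) = +1 → QR.
(42/43) = -1 → non-residue.
Total quadratic residues among the 6: 4.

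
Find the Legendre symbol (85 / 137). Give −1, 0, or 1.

Euler's criterion: (85/137) ≡ 85^68 (mod 137).
85^2 ≡ 101 (mod 137)
85^4 ≡ 63 (mod 137)
85^8 ≡ 133 (mod 137)
85^16 ≡ 16 (mod 137)
85^32 ≡ 119 (mod 137)
85^64 ≡ 50 (mod 137)
85^68 = 85^(64+4) ≡ 136 (mod 137).
Result is 136 ≡ −1, so (85/137) = −1.

-1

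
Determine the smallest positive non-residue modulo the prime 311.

(2/311) = +1, so 2 is a residue.
(3/311) = +1, so 3 is a residue.
(4/311) = +1, so 4 is a residue.
(5/311) = +1, so 5 is a residue.
(6/311) = +1, so 6 is a residue.
(7/311) = +1, so 7 is a residue.
(8/311) = +1, so 8 is a residue.
(9/311) = +1, so 9 is a residue.
(10/311) = +1, so 10 is a residue.
(11/311) = −1, so 11 is the smallest positive non-residue mod 311.

11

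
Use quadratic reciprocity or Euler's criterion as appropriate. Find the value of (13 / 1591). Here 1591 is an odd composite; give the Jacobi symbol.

Reciprocity: 13 ≡ 1 and 1591 ≡ 3 (mod 4), so (13/1591) = +(1591/13).
Reduce top mod 13: now compute (5/13).
Reciprocity: 5 ≡ 1 and 13 ≡ 1 (mod 4), so (5/13) = +(13/5).
Reduce top mod 5: now compute (3/5).
Reciprocity: 3 ≡ 3 and 5 ≡ 1 (mod 4), so (3/5) = +(5/3).
Reduce top mod 3: now compute (2/3).
Pull out 2: since 3 ≡ 3 (mod 8), (2/3) = -1.
Reached (1/3) = 1. Collecting the sign flips along the way, the symbol is -1.

-1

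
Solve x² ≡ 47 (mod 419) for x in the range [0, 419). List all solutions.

Since 419 ≡ 3 (mod 4), a square root of 47 is 47^((419+1)/4) = 47^105 mod 419.
Repeated squaring: 47^2≡114, 47^4≡7, 47^8≡49, 47^16≡306, 47^32≡199, 47^64≡215 (mod 419).
47^105 = 47^(64+32+8+1) ≡ 139 (mod 419).
Check: 139² = 19321 ≡ 47 (mod 419). The two roots are 139 and 280.

139, 280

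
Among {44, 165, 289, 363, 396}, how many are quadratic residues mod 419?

(44/419) = -1 → non-residue.
(165/419) = -1 → non-residue.
(289/419) = +1 → QR.
(363/419) = +1 → QR.
(396/419) = -1 → non-residue.
Total quadratic residues among the 5: 2.

2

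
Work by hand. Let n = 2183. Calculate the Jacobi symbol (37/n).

Reciprocity: 37 ≡ 1 and 2183 ≡ 3 (mod 4), so (37/2183) = +(2183/37).
Reduce top mod 37: now compute (0/37).
Top reduces to 0: gcd > 1, so the symbol is 0.

0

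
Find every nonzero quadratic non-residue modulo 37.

2,5,6,8,13,14,15,17,18,19,20,22,23,24,29,31,32,35

Square k = 1,…,18 (k and 37−k give the same square):
1²=1, 2²=4, 3²=9, 4²=16, 5²=25, 6²=36, 7²≡12, 8²≡27, 9²≡7, 10²≡26, 11²≡10, 12²≡33, 13²≡21, 14²≡11, 15²≡3, 16²≡34, 17²≡30, 18²≡28 (mod 37).
The residues are {1, 3, 4, 7, 9, 10, 11, 12, 16, 21, 25, 26, 27, 28, 30, 33, 34, 36}; the non-residues are the remaining 18 nonzero classes.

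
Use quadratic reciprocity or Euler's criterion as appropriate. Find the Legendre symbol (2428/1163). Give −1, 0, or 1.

First reduce: 2428 ≡ 102 (mod 1163).
Pull out 2: since 1163 ≡ 3 (mod 8), (2/1163) = -1.
Reciprocity: 51 ≡ 3 and 1163 ≡ 3 (mod 4), so (51/1163) = −(1163/51).
Reduce top mod 51: now compute (41/51).
Reciprocity: 41 ≡ 1 and 51 ≡ 3 (mod 4), so (41/51) = +(51/41).
Reduce top mod 41: now compute (10/41).
Pull out 2: since 41 ≡ 1 (mod 8), (2/41) = +1.
Reciprocity: 5 ≡ 1 and 41 ≡ 1 (mod 4), so (5/41) = +(41/5).
Reduce top mod 5: now compute (1/5).
Reached (1/5) = 1. Collecting the sign flips along the way, the symbol is +1.

1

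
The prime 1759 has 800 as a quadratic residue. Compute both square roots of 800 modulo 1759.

Since 1759 ≡ 3 (mod 4), a square root of 800 is 800^((1759+1)/4) = 800^440 mod 1759.
Repeated squaring: 800^2≡1483, 800^4≡539, 800^8≡286, 800^16≡882, 800^32≡446, 800^64≡149, 800^128≡1093, 800^256≡288 (mod 1759).
800^440 = 800^(256+128+32+16+8) ≡ 1110 (mod 1759).
Check: 1110² = 1232100 ≡ 800 (mod 1759). The two roots are 649 and 1110.

649, 1110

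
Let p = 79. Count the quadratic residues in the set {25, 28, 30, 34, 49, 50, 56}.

3

(25/79) = +1 → QR.
(28/79) = -1 → non-residue.
(30/79) = -1 → non-residue.
(34/79) = -1 → non-residue.
(49/79) = +1 → QR.
(50/79) = +1 → QR.
(56/79) = -1 → non-residue.
Total quadratic residues among the 7: 3.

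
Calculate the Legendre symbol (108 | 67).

Euler's criterion: (108/67) ≡ 41^33 (mod 67).
41^2 ≡ 6 (mod 67)
41^4 ≡ 36 (mod 67)
41^8 ≡ 23 (mod 67)
41^16 ≡ 60 (mod 67)
41^32 ≡ 49 (mod 67)
41^33 = 41^(32+1) ≡ 66 (mod 67).
Result is 66 ≡ −1, so (108/67) = −1.

-1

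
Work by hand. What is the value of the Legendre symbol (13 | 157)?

1

Euler's criterion: (13/157) ≡ 13^78 (mod 157).
13^2 ≡ 12 (mod 157)
13^4 ≡ 144 (mod 157)
13^8 ≡ 12 (mod 157)
13^16 ≡ 144 (mod 157)
13^32 ≡ 12 (mod 157)
13^64 ≡ 144 (mod 157)
13^78 = 13^(64+8+4+2) ≡ 1 (mod 157).
Result is 1, so (13/157) = 1.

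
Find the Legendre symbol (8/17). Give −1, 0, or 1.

Euler's criterion: (8/17) ≡ 8^8 (mod 17).
8^2 ≡ 13 (mod 17)
8^4 ≡ 16 (mod 17)
8^8 ≡ 1 (mod 17)
8^8 = 8^(8) ≡ 1 (mod 17).
Result is 1, so (8/17) = 1.

1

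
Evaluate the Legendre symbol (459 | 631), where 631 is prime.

Reciprocity: 459 ≡ 3 and 631 ≡ 3 (mod 4), so (459/631) = −(631/459).
Reduce top mod 459: now compute (172/459).
Pull out 2^2: since 459 ≡ 3 (mod 8), (2/459) = -1, so (2/459)^2 = +1.
Reciprocity: 43 ≡ 3 and 459 ≡ 3 (mod 4), so (43/459) = −(459/43).
Reduce top mod 43: now compute (29/43).
Reciprocity: 29 ≡ 1 and 43 ≡ 3 (mod 4), so (29/43) = +(43/29).
Reduce top mod 29: now compute (14/29).
Pull out 2: since 29 ≡ 5 (mod 8), (2/29) = -1.
Reciprocity: 7 ≡ 3 and 29 ≡ 1 (mod 4), so (7/29) = +(29/7).
Reduce top mod 7: now compute (1/7).
Reached (1/7) = 1. Collecting the sign flips along the way, the symbol is -1.

-1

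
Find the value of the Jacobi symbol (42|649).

-1

Pull out 2: since 649 ≡ 1 (mod 8), (2/649) = +1.
Reciprocity: 21 ≡ 1 and 649 ≡ 1 (mod 4), so (21/649) = +(649/21).
Reduce top mod 21: now compute (19/21).
Reciprocity: 19 ≡ 3 and 21 ≡ 1 (mod 4), so (19/21) = +(21/19).
Reduce top mod 19: now compute (2/19).
Pull out 2: since 19 ≡ 3 (mod 8), (2/19) = -1.
Reached (1/19) = 1. Collecting the sign flips along the way, the symbol is -1.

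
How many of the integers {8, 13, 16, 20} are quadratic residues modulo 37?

1

(8/37) = -1 → non-residue.
(13/37) = -1 → non-residue.
(16/37) = +1 → QR.
(20/37) = -1 → non-residue.
Total quadratic residues among the 4: 1.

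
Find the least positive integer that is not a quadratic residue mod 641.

3

(2/641) = +1, so 2 is a residue.
(3/641) = −1, so 3 is the smallest positive non-residue mod 641.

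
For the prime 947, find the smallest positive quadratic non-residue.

2

(2/947) = −1, so 2 is the smallest positive non-residue mod 947.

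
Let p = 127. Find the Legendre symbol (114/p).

Euler's criterion: (114/127) ≡ 114^63 (mod 127).
114^2 ≡ 42 (mod 127)
114^4 ≡ 113 (mod 127)
114^8 ≡ 69 (mod 127)
114^16 ≡ 62 (mod 127)
114^32 ≡ 34 (mod 127)
114^63 = 114^(32+16+8+4+2+1) ≡ 126 (mod 127).
Result is 126 ≡ −1, so (114/127) = −1.

-1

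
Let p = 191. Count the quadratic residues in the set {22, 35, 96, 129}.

2

(22/191) = -1 → non-residue.
(35/191) = -1 → non-residue.
(96/191) = +1 → QR.
(129/191) = +1 → QR.
Total quadratic residues among the 4: 2.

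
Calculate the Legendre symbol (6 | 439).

Euler's criterion: (6/439) ≡ 6^219 (mod 439).
6^2 ≡ 36 (mod 439)
6^4 ≡ 418 (mod 439)
6^8 ≡ 2 (mod 439)
6^16 ≡ 4 (mod 439)
6^32 ≡ 16 (mod 439)
6^64 ≡ 256 (mod 439)
6^128 ≡ 125 (mod 439)
6^219 = 6^(128+64+16+8+2+1) ≡ 438 (mod 439).
Result is 438 ≡ −1, so (6/439) = −1.

-1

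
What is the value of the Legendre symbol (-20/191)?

-1

First reduce: -20 ≡ 171 (mod 191).
Reciprocity: 171 ≡ 3 and 191 ≡ 3 (mod 4), so (171/191) = −(191/171).
Reduce top mod 171: now compute (20/171).
Pull out 2^2: since 171 ≡ 3 (mod 8), (2/171) = -1, so (2/171)^2 = +1.
Reciprocity: 5 ≡ 1 and 171 ≡ 3 (mod 4), so (5/171) = +(171/5).
Reduce top mod 5: now compute (1/5).
Reached (1/5) = 1. Collecting the sign flips along the way, the symbol is -1.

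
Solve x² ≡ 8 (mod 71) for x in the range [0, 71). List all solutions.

24, 47

Since 71 ≡ 3 (mod 4), a square root of 8 is 8^((71+1)/4) = 8^18 mod 71.
Repeated squaring: 8^2≡64, 8^4≡49, 8^8≡58, 8^16≡27 (mod 71).
8^18 = 8^(16+2) ≡ 24 (mod 71).
Check: 24² = 576 ≡ 8 (mod 71). The two roots are 24 and 47.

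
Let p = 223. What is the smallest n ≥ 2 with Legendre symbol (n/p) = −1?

3

(2/223) = +1, so 2 is a residue.
(3/223) = −1, so 3 is the smallest positive non-residue mod 223.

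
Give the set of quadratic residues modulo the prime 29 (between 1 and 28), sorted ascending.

1, 4, 5, 6, 7, 9, 13, 16, 20, 22, 23, 24, 25, 28

Square k = 1,…,14 (k and 29−k give the same square):
1²=1, 2²=4, 3²=9, 4²=16, 5²=25, 6²≡7, 7²≡20, 8²≡6, 9²≡23, 10²≡13, 11²≡5, 12²≡28, 13²≡24, 14²≡22 (mod 29).
So the quadratic residues mod 29 are {1, 4, 5, 6, 7, 9, 13, 16, 20, 22, 23, 24, 25, 28}.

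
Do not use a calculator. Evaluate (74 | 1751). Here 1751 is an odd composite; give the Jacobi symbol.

1

Pull out 2: since 1751 ≡ 7 (mod 8), (2/1751) = +1.
Reciprocity: 37 ≡ 1 and 1751 ≡ 3 (mod 4), so (37/1751) = +(1751/37).
Reduce top mod 37: now compute (12/37).
Pull out 2^2: since 37 ≡ 5 (mod 8), (2/37) = -1, so (2/37)^2 = +1.
Reciprocity: 3 ≡ 3 and 37 ≡ 1 (mod 4), so (3/37) = +(37/3).
Reduce top mod 3: now compute (1/3).
Reached (1/3) = 1. Collecting the sign flips along the way, the symbol is +1.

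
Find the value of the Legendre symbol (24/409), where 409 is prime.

Euler's criterion: (24/409) ≡ 24^204 (mod 409).
24^2 ≡ 167 (mod 409)
24^4 ≡ 77 (mod 409)
24^8 ≡ 203 (mod 409)
24^16 ≡ 309 (mod 409)
24^32 ≡ 184 (mod 409)
24^64 ≡ 318 (mod 409)
24^128 ≡ 101 (mod 409)
24^204 = 24^(128+64+8+4) ≡ 1 (mod 409).
Result is 1, so (24/409) = 1.

1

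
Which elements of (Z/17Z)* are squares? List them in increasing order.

Square k = 1,…,8 (k and 17−k give the same square):
1²=1, 2²=4, 3²=9, 4²=16, 5²≡8, 6²≡2, 7²≡15, 8²≡13 (mod 17).
So the quadratic residues mod 17 are {1, 2, 4, 8, 9, 13, 15, 16}.

1,2,4,8,9,13,15,16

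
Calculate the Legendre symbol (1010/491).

-1

Euler's criterion: (1010/491) ≡ 28^245 (mod 491).
28^2 ≡ 293 (mod 491)
28^4 ≡ 415 (mod 491)
28^8 ≡ 375 (mod 491)
28^16 ≡ 199 (mod 491)
28^32 ≡ 321 (mod 491)
28^64 ≡ 422 (mod 491)
28^128 ≡ 342 (mod 491)
28^245 = 28^(128+64+32+16+4+1) ≡ 490 (mod 491).
Result is 490 ≡ −1, so (1010/491) = −1.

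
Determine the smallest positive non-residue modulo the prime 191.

7

(2/191) = +1, so 2 is a residue.
(3/191) = +1, so 3 is a residue.
(4/191) = +1, so 4 is a residue.
(5/191) = +1, so 5 is a residue.
(6/191) = +1, so 6 is a residue.
(7/191) = −1, so 7 is the smallest positive non-residue mod 191.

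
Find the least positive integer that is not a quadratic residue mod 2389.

2

(2/2389) = −1, so 2 is the smallest positive non-residue mod 2389.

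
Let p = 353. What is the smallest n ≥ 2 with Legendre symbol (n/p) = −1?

3

(2/353) = +1, so 2 is a residue.
(3/353) = −1, so 3 is the smallest positive non-residue mod 353.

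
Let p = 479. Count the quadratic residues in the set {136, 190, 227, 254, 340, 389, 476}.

0

(136/479) = -1 → non-residue.
(190/479) = -1 → non-residue.
(227/479) = -1 → non-residue.
(254/479) = -1 → non-residue.
(340/479) = -1 → non-residue.
(389/479) = -1 → non-residue.
(476/479) = -1 → non-residue.
Total quadratic residues among the 7: 0.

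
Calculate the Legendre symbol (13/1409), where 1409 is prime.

Reciprocity: 13 ≡ 1 and 1409 ≡ 1 (mod 4), so (13/1409) = +(1409/13).
Reduce top mod 13: now compute (5/13).
Reciprocity: 5 ≡ 1 and 13 ≡ 1 (mod 4), so (5/13) = +(13/5).
Reduce top mod 5: now compute (3/5).
Reciprocity: 3 ≡ 3 and 5 ≡ 1 (mod 4), so (3/5) = +(5/3).
Reduce top mod 3: now compute (2/3).
Pull out 2: since 3 ≡ 3 (mod 8), (2/3) = -1.
Reached (1/3) = 1. Collecting the sign flips along the way, the symbol is -1.

-1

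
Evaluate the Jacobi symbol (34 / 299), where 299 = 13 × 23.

1

Pull out 2: since 299 ≡ 3 (mod 8), (2/299) = -1.
Reciprocity: 17 ≡ 1 and 299 ≡ 3 (mod 4), so (17/299) = +(299/17).
Reduce top mod 17: now compute (10/17).
Pull out 2: since 17 ≡ 1 (mod 8), (2/17) = +1.
Reciprocity: 5 ≡ 1 and 17 ≡ 1 (mod 4), so (5/17) = +(17/5).
Reduce top mod 5: now compute (2/5).
Pull out 2: since 5 ≡ 5 (mod 8), (2/5) = -1.
Reached (1/5) = 1. Collecting the sign flips along the way, the symbol is +1.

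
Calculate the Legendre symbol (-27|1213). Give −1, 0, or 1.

First reduce: -27 ≡ 1186 (mod 1213).
Pull out 2: since 1213 ≡ 5 (mod 8), (2/1213) = -1.
Reciprocity: 593 ≡ 1 and 1213 ≡ 1 (mod 4), so (593/1213) = +(1213/593).
Reduce top mod 593: now compute (27/593).
Reciprocity: 27 ≡ 3 and 593 ≡ 1 (mod 4), so (27/593) = +(593/27).
Reduce top mod 27: now compute (26/27).
Pull out 2: since 27 ≡ 3 (mod 8), (2/27) = -1.
Reciprocity: 13 ≡ 1 and 27 ≡ 3 (mod 4), so (13/27) = +(27/13).
Reduce top mod 13: now compute (1/13).
Reached (1/13) = 1. Collecting the sign flips along the way, the symbol is +1.

1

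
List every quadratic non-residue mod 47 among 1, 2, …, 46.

Square k = 1,…,23 (k and 47−k give the same square):
1²=1, 2²=4, 3²=9, 4²=16, 5²=25, 6²=36, 7²≡2, 8²≡17, 9²≡34, 10²≡6, 11²≡27, 12²≡3, 13²≡28, 14²≡8, 15²≡37, 16²≡21, 17²≡7, 18²≡42, 19²≡32, 20²≡24, 21²≡18, 22²≡14, 23²≡12 (mod 47).
The residues are {1, 2, 3, 4, 6, 7, 8, 9, 12, 14, 16, 17, 18, 21, 24, 25, 27, 28, 32, 34, 36, 37, 42}; the non-residues are the remaining 23 nonzero classes.

5,10,11,13,15,19,20,22,23,26,29,30,31,33,35,38,39,40,41,43,44,45,46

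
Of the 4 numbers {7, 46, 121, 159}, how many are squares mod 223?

2

(7/223) = +1 → QR.
(46/223) = -1 → non-residue.
(121/223) = +1 → QR.
(159/223) = -1 → non-residue.
Total quadratic residues among the 4: 2.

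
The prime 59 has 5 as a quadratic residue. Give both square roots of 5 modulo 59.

Since 59 ≡ 3 (mod 4), a square root of 5 is 5^((59+1)/4) = 5^15 mod 59.
Repeated squaring: 5^2≡25, 5^4≡35, 5^8≡45 (mod 59).
5^15 = 5^(8+4+2+1) ≡ 51 (mod 59).
Check: 51² = 2601 ≡ 5 (mod 59). The two roots are 8 and 51.

8, 51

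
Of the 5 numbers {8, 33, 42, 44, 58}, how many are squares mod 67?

1

(8/67) = -1 → non-residue.
(33/67) = +1 → QR.
(42/67) = -1 → non-residue.
(44/67) = -1 → non-residue.
(58/67) = -1 → non-residue.
Total quadratic residues among the 5: 1.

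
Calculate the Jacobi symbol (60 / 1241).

Pull out 2^2: since 1241 ≡ 1 (mod 8), (2/1241) = +1, so (2/1241)^2 = +1.
Reciprocity: 15 ≡ 3 and 1241 ≡ 1 (mod 4), so (15/1241) = +(1241/15).
Reduce top mod 15: now compute (11/15).
Reciprocity: 11 ≡ 3 and 15 ≡ 3 (mod 4), so (11/15) = −(15/11).
Reduce top mod 11: now compute (4/11).
Pull out 2^2: since 11 ≡ 3 (mod 8), (2/11) = -1, so (2/11)^2 = +1.
Reached (1/11) = 1. Collecting the sign flips along the way, the symbol is -1.

-1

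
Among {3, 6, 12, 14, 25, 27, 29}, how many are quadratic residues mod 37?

4

(3/37) = +1 → QR.
(6/37) = -1 → non-residue.
(12/37) = +1 → QR.
(14/37) = -1 → non-residue.
(25/37) = +1 → QR.
(27/37) = +1 → QR.
(29/37) = -1 → non-residue.
Total quadratic residues among the 7: 4.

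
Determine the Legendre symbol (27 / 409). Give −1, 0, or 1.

Reciprocity: 27 ≡ 3 and 409 ≡ 1 (mod 4), so (27/409) = +(409/27).
Reduce top mod 27: now compute (4/27).
Pull out 2^2: since 27 ≡ 3 (mod 8), (2/27) = -1, so (2/27)^2 = +1.
Reached (1/27) = 1. Collecting the sign flips along the way, the symbol is +1.

1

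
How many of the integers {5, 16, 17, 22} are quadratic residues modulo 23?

(5/23) = -1 → non-residue.
(16/23) = +1 → QR.
(17/23) = -1 → non-residue.
(22/23) = -1 → non-residue.
Total quadratic residues among the 4: 1.

1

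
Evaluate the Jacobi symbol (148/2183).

Pull out 2^2: since 2183 ≡ 7 (mod 8), (2/2183) = +1, so (2/2183)^2 = +1.
Reciprocity: 37 ≡ 1 and 2183 ≡ 3 (mod 4), so (37/2183) = +(2183/37).
Reduce top mod 37: now compute (0/37).
Top reduces to 0: gcd > 1, so the symbol is 0.

0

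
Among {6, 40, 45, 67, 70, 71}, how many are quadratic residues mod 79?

3

(6/79) = -1 → non-residue.
(40/79) = +1 → QR.
(45/79) = +1 → QR.
(67/79) = +1 → QR.
(70/79) = -1 → non-residue.
(71/79) = -1 → non-residue.
Total quadratic residues among the 6: 3.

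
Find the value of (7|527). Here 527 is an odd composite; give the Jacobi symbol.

-1

Reciprocity: 7 ≡ 3 and 527 ≡ 3 (mod 4), so (7/527) = −(527/7).
Reduce top mod 7: now compute (2/7).
Pull out 2: since 7 ≡ 7 (mod 8), (2/7) = +1.
Reached (1/7) = 1. Collecting the sign flips along the way, the symbol is -1.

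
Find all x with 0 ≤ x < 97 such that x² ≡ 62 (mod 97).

97 ≡ 1 (mod 4), so we find a root by search.
Trying successive values, 16² = 256 ≡ 62 (mod 97). The other root is 97 − 16 = 81.

16, 81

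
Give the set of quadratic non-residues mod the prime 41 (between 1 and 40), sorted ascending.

3 6 7 11 12 13 14 15 17 19 22 24 26 27 28 29 30 34 35 38

Square k = 1,…,20 (k and 41−k give the same square):
1²=1, 2²=4, 3²=9, 4²=16, 5²=25, 6²=36, 7²≡8, 8²≡23, 9²≡40, 10²≡18, 11²≡39, 12²≡21, 13²≡5, 14²≡32, 15²≡20, 16²≡10, 17²≡2, 18²≡37, 19²≡33, 20²≡31 (mod 41).
The residues are {1, 2, 4, 5, 8, 9, 10, 16, 18, 20, 21, 23, 25, 31, 32, 33, 36, 37, 39, 40}; the non-residues are the remaining 20 nonzero classes.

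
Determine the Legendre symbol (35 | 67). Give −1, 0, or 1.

1

Reciprocity: 35 ≡ 3 and 67 ≡ 3 (mod 4), so (35/67) = −(67/35).
Reduce top mod 35: now compute (32/35).
Pull out 2^5: since 35 ≡ 3 (mod 8), (2/35) = -1, so (2/35)^5 = -1.
Reached (1/35) = 1. Collecting the sign flips along the way, the symbol is +1.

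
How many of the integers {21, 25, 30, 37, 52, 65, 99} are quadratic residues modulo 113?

4

(21/113) = -1 → non-residue.
(25/113) = +1 → QR.
(30/113) = +1 → QR.
(37/113) = -1 → non-residue.
(52/113) = +1 → QR.
(65/113) = -1 → non-residue.
(99/113) = +1 → QR.
Total quadratic residues among the 7: 4.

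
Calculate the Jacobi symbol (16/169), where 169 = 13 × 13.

1

Pull out 2^4: since 169 ≡ 1 (mod 8), (2/169) = +1, so (2/169)^4 = +1.
Reached (1/169) = 1. Collecting the sign flips along the way, the symbol is +1.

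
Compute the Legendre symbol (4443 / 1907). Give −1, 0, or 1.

1

First reduce: 4443 ≡ 629 (mod 1907).
Reciprocity: 629 ≡ 1 and 1907 ≡ 3 (mod 4), so (629/1907) = +(1907/629).
Reduce top mod 629: now compute (20/629).
Pull out 2^2: since 629 ≡ 5 (mod 8), (2/629) = -1, so (2/629)^2 = +1.
Reciprocity: 5 ≡ 1 and 629 ≡ 1 (mod 4), so (5/629) = +(629/5).
Reduce top mod 5: now compute (4/5).
Pull out 2^2: since 5 ≡ 5 (mod 8), (2/5) = -1, so (2/5)^2 = +1.
Reached (1/5) = 1. Collecting the sign flips along the way, the symbol is +1.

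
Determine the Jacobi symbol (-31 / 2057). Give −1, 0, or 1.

First reduce: -31 ≡ 2026 (mod 2057).
Pull out 2: since 2057 ≡ 1 (mod 8), (2/2057) = +1.
Reciprocity: 1013 ≡ 1 and 2057 ≡ 1 (mod 4), so (1013/2057) = +(2057/1013).
Reduce top mod 1013: now compute (31/1013).
Reciprocity: 31 ≡ 3 and 1013 ≡ 1 (mod 4), so (31/1013) = +(1013/31).
Reduce top mod 31: now compute (21/31).
Reciprocity: 21 ≡ 1 and 31 ≡ 3 (mod 4), so (21/31) = +(31/21).
Reduce top mod 21: now compute (10/21).
Pull out 2: since 21 ≡ 5 (mod 8), (2/21) = -1.
Reciprocity: 5 ≡ 1 and 21 ≡ 1 (mod 4), so (5/21) = +(21/5).
Reduce top mod 5: now compute (1/5).
Reached (1/5) = 1. Collecting the sign flips along the way, the symbol is -1.

-1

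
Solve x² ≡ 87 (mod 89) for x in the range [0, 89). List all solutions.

89 ≡ 1 (mod 4), so we find a root by search.
Trying successive values, 40² = 1600 ≡ 87 (mod 89). The other root is 89 − 40 = 49.

40, 49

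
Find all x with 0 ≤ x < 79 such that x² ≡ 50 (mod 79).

Since 79 ≡ 3 (mod 4), a square root of 50 is 50^((79+1)/4) = 50^20 mod 79.
Repeated squaring: 50^2≡51, 50^4≡73, 50^8≡36, 50^16≡32 (mod 79).
50^20 = 50^(16+4) ≡ 45 (mod 79).
Check: 45² = 2025 ≡ 50 (mod 79). The two roots are 34 and 45.

34, 45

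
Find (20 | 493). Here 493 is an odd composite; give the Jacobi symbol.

-1

Pull out 2^2: since 493 ≡ 5 (mod 8), (2/493) = -1, so (2/493)^2 = +1.
Reciprocity: 5 ≡ 1 and 493 ≡ 1 (mod 4), so (5/493) = +(493/5).
Reduce top mod 5: now compute (3/5).
Reciprocity: 3 ≡ 3 and 5 ≡ 1 (mod 4), so (3/5) = +(5/3).
Reduce top mod 3: now compute (2/3).
Pull out 2: since 3 ≡ 3 (mod 8), (2/3) = -1.
Reached (1/3) = 1. Collecting the sign flips along the way, the symbol is -1.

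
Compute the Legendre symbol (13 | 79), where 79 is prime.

Reciprocity: 13 ≡ 1 and 79 ≡ 3 (mod 4), so (13/79) = +(79/13).
Reduce top mod 13: now compute (1/13).
Reached (1/13) = 1. Collecting the sign flips along the way, the symbol is +1.

1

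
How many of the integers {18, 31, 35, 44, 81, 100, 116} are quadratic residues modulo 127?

(18/127) = +1 → QR.
(31/127) = +1 → QR.
(35/127) = +1 → QR.
(44/127) = +1 → QR.
(81/127) = +1 → QR.
(100/127) = +1 → QR.
(116/127) = -1 → non-residue.
Total quadratic residues among the 7: 6.

6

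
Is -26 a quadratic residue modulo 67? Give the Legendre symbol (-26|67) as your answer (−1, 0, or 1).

First reduce: -26 ≡ 41 (mod 67).
Reciprocity: 41 ≡ 1 and 67 ≡ 3 (mod 4), so (41/67) = +(67/41).
Reduce top mod 41: now compute (26/41).
Pull out 2: since 41 ≡ 1 (mod 8), (2/41) = +1.
Reciprocity: 13 ≡ 1 and 41 ≡ 1 (mod 4), so (13/41) = +(41/13).
Reduce top mod 13: now compute (2/13).
Pull out 2: since 13 ≡ 5 (mod 8), (2/13) = -1.
Reached (1/13) = 1. Collecting the sign flips along the way, the symbol is -1.

-1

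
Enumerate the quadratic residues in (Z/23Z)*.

1 2 3 4 6 8 9 12 13 16 18

Square k = 1,…,11 (k and 23−k give the same square):
1²=1, 2²=4, 3²=9, 4²=16, 5²≡2, 6²≡13, 7²≡3, 8²≡18, 9²≡12, 10²≡8, 11²≡6 (mod 23).
So the quadratic residues mod 23 are {1, 2, 3, 4, 6, 8, 9, 12, 13, 16, 18}.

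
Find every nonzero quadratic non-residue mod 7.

Square k = 1,…,3 (k and 7−k give the same square):
1²=1, 2²=4, 3²≡2 (mod 7).
The residues are {1, 2, 4}; the non-residues are the remaining 3 nonzero classes.

3 5 6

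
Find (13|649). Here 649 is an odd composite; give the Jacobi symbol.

1

Reciprocity: 13 ≡ 1 and 649 ≡ 1 (mod 4), so (13/649) = +(649/13).
Reduce top mod 13: now compute (12/13).
Pull out 2^2: since 13 ≡ 5 (mod 8), (2/13) = -1, so (2/13)^2 = +1.
Reciprocity: 3 ≡ 3 and 13 ≡ 1 (mod 4), so (3/13) = +(13/3).
Reduce top mod 3: now compute (1/3).
Reached (1/3) = 1. Collecting the sign flips along the way, the symbol is +1.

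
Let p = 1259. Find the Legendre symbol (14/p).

Pull out 2: since 1259 ≡ 3 (mod 8), (2/1259) = -1.
Reciprocity: 7 ≡ 3 and 1259 ≡ 3 (mod 4), so (7/1259) = −(1259/7).
Reduce top mod 7: now compute (6/7).
Pull out 2: since 7 ≡ 7 (mod 8), (2/7) = +1.
Reciprocity: 3 ≡ 3 and 7 ≡ 3 (mod 4), so (3/7) = −(7/3).
Reduce top mod 3: now compute (1/3).
Reached (1/3) = 1. Collecting the sign flips along the way, the symbol is -1.

-1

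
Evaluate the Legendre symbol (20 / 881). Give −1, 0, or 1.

1

Pull out 2^2: since 881 ≡ 1 (mod 8), (2/881) = +1, so (2/881)^2 = +1.
Reciprocity: 5 ≡ 1 and 881 ≡ 1 (mod 4), so (5/881) = +(881/5).
Reduce top mod 5: now compute (1/5).
Reached (1/5) = 1. Collecting the sign flips along the way, the symbol is +1.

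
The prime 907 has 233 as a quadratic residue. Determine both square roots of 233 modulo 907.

Since 907 ≡ 3 (mod 4), a square root of 233 is 233^((907+1)/4) = 233^227 mod 907.
Repeated squaring: 233^2≡776, 233^4≡835, 233^8≡649, 233^16≡353, 233^32≡350, 233^64≡55, 233^128≡304 (mod 907).
233^227 = 233^(128+64+32+2+1) ≡ 456 (mod 907).
Check: 456² = 207936 ≡ 233 (mod 907). The two roots are 451 and 456.

451, 456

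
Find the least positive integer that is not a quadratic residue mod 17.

(2/17) = +1, so 2 is a residue.
(3/17) = −1, so 3 is the smallest positive non-residue mod 17.

3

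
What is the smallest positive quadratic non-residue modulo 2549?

2

(2/2549) = −1, so 2 is the smallest positive non-residue mod 2549.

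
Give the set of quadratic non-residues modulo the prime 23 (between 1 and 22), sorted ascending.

Square k = 1,…,11 (k and 23−k give the same square):
1²=1, 2²=4, 3²=9, 4²=16, 5²≡2, 6²≡13, 7²≡3, 8²≡18, 9²≡12, 10²≡8, 11²≡6 (mod 23).
The residues are {1, 2, 3, 4, 6, 8, 9, 12, 13, 16, 18}; the non-residues are the remaining 11 nonzero classes.

5, 7, 10, 11, 14, 15, 17, 19, 20, 21, 22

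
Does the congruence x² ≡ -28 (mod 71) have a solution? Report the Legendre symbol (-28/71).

First reduce: -28 ≡ 43 (mod 71).
Reciprocity: 43 ≡ 3 and 71 ≡ 3 (mod 4), so (43/71) = −(71/43).
Reduce top mod 43: now compute (28/43).
Pull out 2^2: since 43 ≡ 3 (mod 8), (2/43) = -1, so (2/43)^2 = +1.
Reciprocity: 7 ≡ 3 and 43 ≡ 3 (mod 4), so (7/43) = −(43/7).
Reduce top mod 7: now compute (1/7).
Reached (1/7) = 1. Collecting the sign flips along the way, the symbol is +1.

1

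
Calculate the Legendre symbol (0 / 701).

0

Top reduces to 0: gcd > 1, so the symbol is 0.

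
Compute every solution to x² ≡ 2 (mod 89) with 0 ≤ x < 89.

25, 64

89 ≡ 1 (mod 4), so we find a root by search.
Trying successive values, 25² = 625 ≡ 2 (mod 89). The other root is 89 − 25 = 64.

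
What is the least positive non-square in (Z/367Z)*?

(2/367) = +1, so 2 is a residue.
(3/367) = −1, so 3 is the smallest positive non-residue mod 367.

3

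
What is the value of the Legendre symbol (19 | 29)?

-1

Euler's criterion: (19/29) ≡ 19^14 (mod 29).
19^2 ≡ 13 (mod 29)
19^4 ≡ 24 (mod 29)
19^8 ≡ 25 (mod 29)
19^14 = 19^(8+4+2) ≡ 28 (mod 29).
Result is 28 ≡ −1, so (19/29) = −1.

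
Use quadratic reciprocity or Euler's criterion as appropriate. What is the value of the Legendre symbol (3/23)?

1

Reciprocity: 3 ≡ 3 and 23 ≡ 3 (mod 4), so (3/23) = −(23/3).
Reduce top mod 3: now compute (2/3).
Pull out 2: since 3 ≡ 3 (mod 8), (2/3) = -1.
Reached (1/3) = 1. Collecting the sign flips along the way, the symbol is +1.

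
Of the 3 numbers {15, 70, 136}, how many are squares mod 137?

2

(15/137) = +1 → QR.
(70/137) = -1 → non-residue.
(136/137) = +1 → QR.
Total quadratic residues among the 3: 2.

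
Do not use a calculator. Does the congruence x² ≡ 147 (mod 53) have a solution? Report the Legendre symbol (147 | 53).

-1

First reduce: 147 ≡ 41 (mod 53).
Reciprocity: 41 ≡ 1 and 53 ≡ 1 (mod 4), so (41/53) = +(53/41).
Reduce top mod 41: now compute (12/41).
Pull out 2^2: since 41 ≡ 1 (mod 8), (2/41) = +1, so (2/41)^2 = +1.
Reciprocity: 3 ≡ 3 and 41 ≡ 1 (mod 4), so (3/41) = +(41/3).
Reduce top mod 3: now compute (2/3).
Pull out 2: since 3 ≡ 3 (mod 8), (2/3) = -1.
Reached (1/3) = 1. Collecting the sign flips along the way, the symbol is -1.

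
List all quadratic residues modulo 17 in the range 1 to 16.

1, 2, 4, 8, 9, 13, 15, 16

Square k = 1,…,8 (k and 17−k give the same square):
1²=1, 2²=4, 3²=9, 4²=16, 5²≡8, 6²≡2, 7²≡15, 8²≡13 (mod 17).
So the quadratic residues mod 17 are {1, 2, 4, 8, 9, 13, 15, 16}.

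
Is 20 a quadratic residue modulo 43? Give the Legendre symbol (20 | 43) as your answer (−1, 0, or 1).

Euler's criterion: (20/43) ≡ 20^21 (mod 43).
20^2 ≡ 13 (mod 43)
20^4 ≡ 40 (mod 43)
20^8 ≡ 9 (mod 43)
20^16 ≡ 38 (mod 43)
20^21 = 20^(16+4+1) ≡ 42 (mod 43).
Result is 42 ≡ −1, so (20/43) = −1.

-1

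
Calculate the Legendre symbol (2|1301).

-1

Pull out 2: since 1301 ≡ 5 (mod 8), (2/1301) = -1.
Reached (1/1301) = 1. Collecting the sign flips along the way, the symbol is -1.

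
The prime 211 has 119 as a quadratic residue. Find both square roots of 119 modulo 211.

69, 142

Since 211 ≡ 3 (mod 4), a square root of 119 is 119^((211+1)/4) = 119^53 mod 211.
Repeated squaring: 119^2≡24, 119^4≡154, 119^8≡84, 119^16≡93, 119^32≡209 (mod 211).
119^53 = 119^(32+16+4+1) ≡ 69 (mod 211).
Check: 69² = 4761 ≡ 119 (mod 211). The two roots are 69 and 142.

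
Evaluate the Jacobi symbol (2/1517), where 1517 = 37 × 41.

Pull out 2: since 1517 ≡ 5 (mod 8), (2/1517) = -1.
Reached (1/1517) = 1. Collecting the sign flips along the way, the symbol is -1.

-1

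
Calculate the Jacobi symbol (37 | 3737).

0

Reciprocity: 37 ≡ 1 and 3737 ≡ 1 (mod 4), so (37/3737) = +(3737/37).
Reduce top mod 37: now compute (0/37).
Top reduces to 0: gcd > 1, so the symbol is 0.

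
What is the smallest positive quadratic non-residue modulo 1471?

3

(2/1471) = +1, so 2 is a residue.
(3/1471) = −1, so 3 is the smallest positive non-residue mod 1471.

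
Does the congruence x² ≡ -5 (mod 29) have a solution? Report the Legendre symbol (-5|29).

1

Euler's criterion: (-5/29) ≡ 24^14 (mod 29).
24^2 ≡ 25 (mod 29)
24^4 ≡ 16 (mod 29)
24^8 ≡ 24 (mod 29)
24^14 = 24^(8+4+2) ≡ 1 (mod 29).
Result is 1, so (-5/29) = 1.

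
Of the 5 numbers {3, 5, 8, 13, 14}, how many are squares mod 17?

2

(3/17) = -1 → non-residue.
(5/17) = -1 → non-residue.
(8/17) = +1 → QR.
(13/17) = +1 → QR.
(14/17) = -1 → non-residue.
Total quadratic residues among the 5: 2.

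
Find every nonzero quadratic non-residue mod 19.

2 3 8 10 12 13 14 15 18

Square k = 1,…,9 (k and 19−k give the same square):
1²=1, 2²=4, 3²=9, 4²=16, 5²≡6, 6²≡17, 7²≡11, 8²≡7, 9²≡5 (mod 19).
The residues are {1, 4, 5, 6, 7, 9, 11, 16, 17}; the non-residues are the remaining 9 nonzero classes.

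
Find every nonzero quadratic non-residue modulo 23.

Square k = 1,…,11 (k and 23−k give the same square):
1²=1, 2²=4, 3²=9, 4²=16, 5²≡2, 6²≡13, 7²≡3, 8²≡18, 9²≡12, 10²≡8, 11²≡6 (mod 23).
The residues are {1, 2, 3, 4, 6, 8, 9, 12, 13, 16, 18}; the non-residues are the remaining 11 nonzero classes.

5, 7, 10, 11, 14, 15, 17, 19, 20, 21, 22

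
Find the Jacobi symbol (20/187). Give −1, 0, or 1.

Pull out 2^2: since 187 ≡ 3 (mod 8), (2/187) = -1, so (2/187)^2 = +1.
Reciprocity: 5 ≡ 1 and 187 ≡ 3 (mod 4), so (5/187) = +(187/5).
Reduce top mod 5: now compute (2/5).
Pull out 2: since 5 ≡ 5 (mod 8), (2/5) = -1.
Reached (1/5) = 1. Collecting the sign flips along the way, the symbol is -1.

-1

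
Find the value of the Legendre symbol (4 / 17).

Pull out 2^2: since 17 ≡ 1 (mod 8), (2/17) = +1, so (2/17)^2 = +1.
Reached (1/17) = 1. Collecting the sign flips along the way, the symbol is +1.

1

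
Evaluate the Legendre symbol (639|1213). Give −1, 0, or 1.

1

Reciprocity: 639 ≡ 3 and 1213 ≡ 1 (mod 4), so (639/1213) = +(1213/639).
Reduce top mod 639: now compute (574/639).
Pull out 2: since 639 ≡ 7 (mod 8), (2/639) = +1.
Reciprocity: 287 ≡ 3 and 639 ≡ 3 (mod 4), so (287/639) = −(639/287).
Reduce top mod 287: now compute (65/287).
Reciprocity: 65 ≡ 1 and 287 ≡ 3 (mod 4), so (65/287) = +(287/65).
Reduce top mod 65: now compute (27/65).
Reciprocity: 27 ≡ 3 and 65 ≡ 1 (mod 4), so (27/65) = +(65/27).
Reduce top mod 27: now compute (11/27).
Reciprocity: 11 ≡ 3 and 27 ≡ 3 (mod 4), so (11/27) = −(27/11).
Reduce top mod 11: now compute (5/11).
Reciprocity: 5 ≡ 1 and 11 ≡ 3 (mod 4), so (5/11) = +(11/5).
Reduce top mod 5: now compute (1/5).
Reached (1/5) = 1. Collecting the sign flips along the way, the symbol is +1.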